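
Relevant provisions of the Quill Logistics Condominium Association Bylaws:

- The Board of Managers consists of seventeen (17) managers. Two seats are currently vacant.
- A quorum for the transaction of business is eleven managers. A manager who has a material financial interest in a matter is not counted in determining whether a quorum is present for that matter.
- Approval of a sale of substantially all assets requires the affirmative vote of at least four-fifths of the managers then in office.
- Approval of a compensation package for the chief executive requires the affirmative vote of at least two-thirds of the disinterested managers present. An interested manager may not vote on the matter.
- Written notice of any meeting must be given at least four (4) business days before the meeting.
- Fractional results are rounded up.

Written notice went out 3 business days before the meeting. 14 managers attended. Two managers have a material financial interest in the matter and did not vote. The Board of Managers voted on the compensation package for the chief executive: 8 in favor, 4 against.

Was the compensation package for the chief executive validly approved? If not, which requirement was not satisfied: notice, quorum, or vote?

Notice: 3 business days given; 4 required (3 < 4). Not satisfied.
Quorum: 14 present, but the 2 interested managers do not count, leaving 12. Quorum is 11. Satisfied.
Vote: the compensation package for the chief executive requires two-thirds of the disinterested managers present (14 − 2 = 12). 2/3 of 12 = 8, so 8 affirmative votes are needed; 8 voted in favor. Satisfied.

Invalid — notice requirement not satisfied.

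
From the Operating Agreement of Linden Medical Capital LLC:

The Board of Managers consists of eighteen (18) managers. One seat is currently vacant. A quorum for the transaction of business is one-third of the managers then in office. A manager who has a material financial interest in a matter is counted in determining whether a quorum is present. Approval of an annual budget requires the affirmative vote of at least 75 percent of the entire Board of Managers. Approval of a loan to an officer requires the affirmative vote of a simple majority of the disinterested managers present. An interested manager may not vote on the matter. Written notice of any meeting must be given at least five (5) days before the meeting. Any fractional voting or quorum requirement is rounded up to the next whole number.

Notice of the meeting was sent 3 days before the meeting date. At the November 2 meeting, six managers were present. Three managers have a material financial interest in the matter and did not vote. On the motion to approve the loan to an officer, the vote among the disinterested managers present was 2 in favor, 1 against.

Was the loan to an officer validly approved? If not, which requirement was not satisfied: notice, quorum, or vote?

Notice: 3 days given; 5 required (3 < 5). Not satisfied.
Quorum: 6 present (interested managers count toward quorum); quorum is 6. Satisfied.
Vote: the loan to an officer requires a majority of the disinterested managers present (6 − 3 = 3). A majority of 3 is 2, so 2 affirmative votes are needed; 2 voted in favor. Satisfied.

Invalid — notice requirement not satisfied.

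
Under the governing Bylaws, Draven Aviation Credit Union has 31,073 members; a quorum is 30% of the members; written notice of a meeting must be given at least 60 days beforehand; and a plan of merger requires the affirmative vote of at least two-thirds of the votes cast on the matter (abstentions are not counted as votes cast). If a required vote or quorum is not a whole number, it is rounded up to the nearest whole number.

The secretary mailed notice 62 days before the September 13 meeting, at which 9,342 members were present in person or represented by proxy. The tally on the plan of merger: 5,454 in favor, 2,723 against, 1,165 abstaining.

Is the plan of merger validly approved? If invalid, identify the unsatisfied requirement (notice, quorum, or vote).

Valid — all requirements satisfied.

Notice: 62 days given; 60 required. Satisfied.
Quorum: 30% of 31,073 = 9,321.90, rounded up to 9,322; 9,342 present. Satisfied.
Vote: requires two-thirds of the votes cast (9,342 − 1,165 abstaining = 8,177); 2/3 of 8177 = 5451.33, rounded up to 5452, so 5,452 needed; 5,454 in favor. Satisfied.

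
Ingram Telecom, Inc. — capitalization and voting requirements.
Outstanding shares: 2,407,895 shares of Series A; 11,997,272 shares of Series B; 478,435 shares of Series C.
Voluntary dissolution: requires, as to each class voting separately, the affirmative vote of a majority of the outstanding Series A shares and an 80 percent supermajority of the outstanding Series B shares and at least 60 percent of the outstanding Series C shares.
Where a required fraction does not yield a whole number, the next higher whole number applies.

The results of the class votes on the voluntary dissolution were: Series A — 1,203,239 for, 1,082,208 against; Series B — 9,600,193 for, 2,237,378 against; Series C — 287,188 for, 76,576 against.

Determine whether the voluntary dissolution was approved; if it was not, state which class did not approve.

Not approved — the Series A shares did not give the required vote.

Series A: a majority of 2407895 is 1203948; 1,203,948 required, 1,203,239 in favor — not approved.
Series B: 4/5 of 11997272 = 9597817.60, rounded up to 9597818; 9,597,818 required, 9,600,193 in favor — approved.
Series C: 3/5 of 478435 = 287061; 287,061 required, 287,188 in favor — approved.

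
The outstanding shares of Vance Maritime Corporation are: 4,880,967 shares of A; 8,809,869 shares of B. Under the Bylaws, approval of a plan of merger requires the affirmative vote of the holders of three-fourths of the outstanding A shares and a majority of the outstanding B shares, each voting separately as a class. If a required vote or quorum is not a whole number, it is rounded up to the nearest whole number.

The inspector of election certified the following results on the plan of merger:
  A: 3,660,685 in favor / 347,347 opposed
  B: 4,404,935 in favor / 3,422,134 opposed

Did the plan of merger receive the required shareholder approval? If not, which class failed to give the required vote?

Not approved — the A shares did not give the required vote.

A: 3/4 of 4880967 = 3660725.25, rounded up to 3660726; 3,660,726 required, 3,660,685 in favor — not approved.
B: a majority of 8809869 is 4404935; 4,404,935 required, 4,404,935 in favor — approved.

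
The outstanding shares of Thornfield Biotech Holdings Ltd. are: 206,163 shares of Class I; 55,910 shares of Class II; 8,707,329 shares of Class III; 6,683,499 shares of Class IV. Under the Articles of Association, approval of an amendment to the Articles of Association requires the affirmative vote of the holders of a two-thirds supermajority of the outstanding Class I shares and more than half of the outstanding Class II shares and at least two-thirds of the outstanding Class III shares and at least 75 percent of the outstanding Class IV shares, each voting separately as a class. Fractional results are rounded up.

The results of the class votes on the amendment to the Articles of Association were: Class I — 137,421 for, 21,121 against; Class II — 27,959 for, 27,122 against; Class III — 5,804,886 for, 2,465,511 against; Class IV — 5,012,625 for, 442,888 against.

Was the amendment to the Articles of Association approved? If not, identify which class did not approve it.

Not approved — the Class I shares did not give the required vote.

Class I: 2/3 of 206163 = 137442; 137,442 required, 137,421 in favor — not approved.
Class II: a majority of 55910 is 27956; 27,956 required, 27,959 in favor — approved.
Class III: 2/3 of 8707329 = 5804886; 5,804,886 required, 5,804,886 in favor — approved.
Class IV: 3/4 of 6683499 = 5012624.25, rounded up to 5012625; 5,012,625 required, 5,012,625 in favor — approved.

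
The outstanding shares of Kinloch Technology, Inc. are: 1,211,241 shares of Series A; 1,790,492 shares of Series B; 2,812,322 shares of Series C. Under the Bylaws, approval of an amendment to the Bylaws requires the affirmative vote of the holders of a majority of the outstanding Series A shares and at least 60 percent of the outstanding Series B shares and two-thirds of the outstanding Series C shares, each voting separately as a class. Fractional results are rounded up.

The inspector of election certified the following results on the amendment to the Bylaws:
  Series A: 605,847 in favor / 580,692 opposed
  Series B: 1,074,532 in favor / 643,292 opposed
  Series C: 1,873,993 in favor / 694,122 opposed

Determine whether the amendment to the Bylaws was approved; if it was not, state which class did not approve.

Not approved — the Series C shares did not give the required vote.

Series A: a majority of 1211241 is 605621; 605,621 required, 605,847 in favor — approved.
Series B: 3/5 of 1790492 = 1074295.20, rounded up to 1074296; 1,074,296 required, 1,074,532 in favor — approved.
Series C: 2/3 of 2812322 = 1874881.33, rounded up to 1874882; 1,874,882 required, 1,873,993 in favor — not approved.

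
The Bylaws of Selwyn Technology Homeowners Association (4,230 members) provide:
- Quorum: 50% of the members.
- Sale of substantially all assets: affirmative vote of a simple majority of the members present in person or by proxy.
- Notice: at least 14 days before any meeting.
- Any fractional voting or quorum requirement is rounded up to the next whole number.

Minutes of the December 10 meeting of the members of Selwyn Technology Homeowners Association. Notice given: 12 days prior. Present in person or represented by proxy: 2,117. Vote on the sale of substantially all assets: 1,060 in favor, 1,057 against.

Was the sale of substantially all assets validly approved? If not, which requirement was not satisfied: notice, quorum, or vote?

Invalid — notice requirement not satisfied.

Notice: 12 days given; 14 required. Not satisfied.
Quorum: 50% of 4,230 = 2,115; 2,117 present. Satisfied.
Vote: requires a majority of those present (2,117); a majority of 2117 is 1059, so 1,059 needed; 1,060 in favor. Satisfied.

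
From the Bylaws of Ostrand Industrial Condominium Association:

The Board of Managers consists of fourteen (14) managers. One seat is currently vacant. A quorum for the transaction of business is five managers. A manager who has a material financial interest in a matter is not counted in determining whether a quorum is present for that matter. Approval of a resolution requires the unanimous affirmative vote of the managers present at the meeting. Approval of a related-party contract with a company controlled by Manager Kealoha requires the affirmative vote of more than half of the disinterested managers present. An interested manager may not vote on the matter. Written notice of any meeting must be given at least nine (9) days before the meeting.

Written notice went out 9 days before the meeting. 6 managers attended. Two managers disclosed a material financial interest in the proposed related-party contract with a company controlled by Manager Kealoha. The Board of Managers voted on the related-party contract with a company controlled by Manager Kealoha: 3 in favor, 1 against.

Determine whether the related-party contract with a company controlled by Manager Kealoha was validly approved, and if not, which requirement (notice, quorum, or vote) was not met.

Notice: 9 days given; 9 required (9 ≥ 9). Satisfied.
Quorum: 6 present, but the 2 interested managers do not count, leaving 4. Quorum is 5. Not satisfied.
Vote: the related-party contract with a company controlled by Manager Kealoha requires a majority of the disinterested managers present (6 − 2 = 4). A majority of 4 is 3, so 3 affirmative votes are needed; 3 voted in favor. Satisfied. (Moot — without a quorum no business can be validly transacted.)

Invalid — quorum requirement not satisfied.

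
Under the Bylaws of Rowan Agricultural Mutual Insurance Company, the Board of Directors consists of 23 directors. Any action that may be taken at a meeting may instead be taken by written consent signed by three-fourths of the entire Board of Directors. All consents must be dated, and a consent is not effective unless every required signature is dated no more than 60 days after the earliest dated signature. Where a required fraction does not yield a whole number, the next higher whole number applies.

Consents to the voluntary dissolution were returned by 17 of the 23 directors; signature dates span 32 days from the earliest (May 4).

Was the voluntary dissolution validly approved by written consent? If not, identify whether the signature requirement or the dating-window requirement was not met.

Signatures required: three-fourths of 23 — 3/4 of 23 = 17.25, rounded up to 18, so 18 needed; 17 signed. Insufficient.
Dating window: the latest signature is 32 days after the earliest; the limit is 60 days. Within the window.

Not effective — insufficient signatures.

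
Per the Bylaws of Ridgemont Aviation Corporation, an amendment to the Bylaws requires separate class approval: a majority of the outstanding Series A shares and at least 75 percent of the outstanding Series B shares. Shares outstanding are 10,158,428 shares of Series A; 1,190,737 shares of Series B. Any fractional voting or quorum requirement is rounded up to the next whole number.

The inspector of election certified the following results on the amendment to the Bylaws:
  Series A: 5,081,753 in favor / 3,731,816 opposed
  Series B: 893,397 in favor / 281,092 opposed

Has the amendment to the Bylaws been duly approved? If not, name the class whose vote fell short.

Series A: a majority of 10158428 is 5079215; 5,079,215 required, 5,081,753 in favor — approved.
Series B: 3/4 of 1190737 = 893052.75, rounded up to 893053; 893,053 required, 893,397 in favor — approved.

Approved — every class gave the required vote.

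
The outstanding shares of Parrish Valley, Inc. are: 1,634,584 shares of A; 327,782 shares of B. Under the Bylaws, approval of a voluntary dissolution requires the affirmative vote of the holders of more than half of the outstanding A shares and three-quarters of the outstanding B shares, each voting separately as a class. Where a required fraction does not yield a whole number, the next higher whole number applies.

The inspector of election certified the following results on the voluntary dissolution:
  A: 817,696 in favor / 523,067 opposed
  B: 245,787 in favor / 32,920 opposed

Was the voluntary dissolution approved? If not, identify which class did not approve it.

A: a majority of 1634584 is 817293; 817,293 required, 817,696 in favor — approved.
B: 3/4 of 327782 = 245836.50, rounded up to 245837; 245,837 required, 245,787 in favor — not approved.

Not approved — the B shares did not give the required vote.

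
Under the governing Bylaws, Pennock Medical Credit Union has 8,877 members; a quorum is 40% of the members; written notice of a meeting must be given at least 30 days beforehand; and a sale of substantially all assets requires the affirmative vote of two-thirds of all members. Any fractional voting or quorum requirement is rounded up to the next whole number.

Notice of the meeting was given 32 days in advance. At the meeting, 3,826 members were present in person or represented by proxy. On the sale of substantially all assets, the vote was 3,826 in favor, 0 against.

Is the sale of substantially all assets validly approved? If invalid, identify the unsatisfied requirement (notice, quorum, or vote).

Invalid — vote requirement not satisfied.

Notice: 32 days given; 30 required. Satisfied.
Quorum: 40% of 8,877 = 3,550.80, rounded up to 3,551; 3,826 present. Satisfied.
Vote: requires two-thirds of all members (8,877); 2/3 of 8877 = 5918, so 5,918 needed; 3,826 in favor. Not satisfied.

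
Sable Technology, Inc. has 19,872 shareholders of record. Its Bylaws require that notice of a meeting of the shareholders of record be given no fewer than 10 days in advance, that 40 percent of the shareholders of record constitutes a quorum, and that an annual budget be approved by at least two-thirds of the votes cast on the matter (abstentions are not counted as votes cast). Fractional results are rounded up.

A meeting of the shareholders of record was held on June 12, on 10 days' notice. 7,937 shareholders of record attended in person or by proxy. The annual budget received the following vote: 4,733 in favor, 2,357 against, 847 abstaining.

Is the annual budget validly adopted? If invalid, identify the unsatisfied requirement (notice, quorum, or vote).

Notice: 10 days given; 10 required. Satisfied.
Quorum: 40% of 19,872 = 7,948.80, rounded up to 7,949; 7,937 present. Not satisfied.
Vote: requires two-thirds of the votes cast (7,937 − 847 abstaining = 7,090); 2/3 of 7090 = 4726.67, rounded up to 4727, so 4,727 needed; 4,733 in favor. Satisfied.

Invalid — quorum requirement not satisfied.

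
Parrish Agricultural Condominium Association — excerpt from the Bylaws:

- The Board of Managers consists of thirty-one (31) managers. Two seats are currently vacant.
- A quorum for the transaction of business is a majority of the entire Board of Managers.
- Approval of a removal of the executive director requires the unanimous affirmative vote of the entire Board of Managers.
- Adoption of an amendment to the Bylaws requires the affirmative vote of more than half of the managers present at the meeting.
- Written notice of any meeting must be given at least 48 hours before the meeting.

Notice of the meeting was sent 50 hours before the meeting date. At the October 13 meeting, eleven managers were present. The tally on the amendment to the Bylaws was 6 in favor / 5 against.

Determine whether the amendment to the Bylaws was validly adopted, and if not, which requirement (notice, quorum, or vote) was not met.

Notice: 50 hours given; 48 required (50 ≥ 48). Satisfied.
Quorum: 11 present; quorum is 16. Not satisfied.
Vote: the amendment to the Bylaws requires a majority of the managers present (11). A majority of 11 is 6, so 6 affirmative votes are needed; 6 voted in favor. Satisfied. (Moot — without a quorum no business can be validly transacted.)

Invalid — quorum requirement not satisfied.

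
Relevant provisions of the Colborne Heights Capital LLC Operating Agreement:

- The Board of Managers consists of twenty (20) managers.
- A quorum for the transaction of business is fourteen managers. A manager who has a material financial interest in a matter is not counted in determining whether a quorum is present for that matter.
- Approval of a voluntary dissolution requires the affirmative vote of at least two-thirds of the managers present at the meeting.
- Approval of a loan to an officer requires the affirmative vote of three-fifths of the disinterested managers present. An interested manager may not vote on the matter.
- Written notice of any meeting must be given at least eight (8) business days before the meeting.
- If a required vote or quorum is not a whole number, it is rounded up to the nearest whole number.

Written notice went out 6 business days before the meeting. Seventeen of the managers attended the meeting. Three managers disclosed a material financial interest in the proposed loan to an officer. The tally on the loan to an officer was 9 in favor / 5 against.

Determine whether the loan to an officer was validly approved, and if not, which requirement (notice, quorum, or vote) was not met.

Notice: 6 business days given; 8 required (6 < 8). Not satisfied.
Quorum: 17 present, but the 3 interested managers do not count, leaving 14. Quorum is 14. Satisfied.
Vote: the loan to an officer requires three-fifths of the disinterested managers present (17 − 3 = 14). 3/5 of 14 = 8.40, rounded up to 9, so 9 affirmative votes are needed; 9 voted in favor. Satisfied.

Invalid — notice requirement not satisfied.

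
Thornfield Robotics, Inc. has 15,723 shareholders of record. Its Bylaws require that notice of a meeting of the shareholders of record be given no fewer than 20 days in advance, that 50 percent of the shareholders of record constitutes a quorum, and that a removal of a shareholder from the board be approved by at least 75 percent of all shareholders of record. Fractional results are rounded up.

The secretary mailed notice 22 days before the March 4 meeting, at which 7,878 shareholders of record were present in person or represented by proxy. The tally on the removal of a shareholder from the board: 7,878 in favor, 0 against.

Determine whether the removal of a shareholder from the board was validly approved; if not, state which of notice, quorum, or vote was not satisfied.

Notice: 22 days given; 20 required. Satisfied.
Quorum: 50% of 15,723 = 7,861.50, rounded up to 7,862; 7,878 present. Satisfied.
Vote: requires three-fourths of all shareholders of record (15,723); 3/4 of 15723 = 11792.25, rounded up to 11793, so 11,793 needed; 7,878 in favor. Not satisfied.

Invalid — vote requirement not satisfied.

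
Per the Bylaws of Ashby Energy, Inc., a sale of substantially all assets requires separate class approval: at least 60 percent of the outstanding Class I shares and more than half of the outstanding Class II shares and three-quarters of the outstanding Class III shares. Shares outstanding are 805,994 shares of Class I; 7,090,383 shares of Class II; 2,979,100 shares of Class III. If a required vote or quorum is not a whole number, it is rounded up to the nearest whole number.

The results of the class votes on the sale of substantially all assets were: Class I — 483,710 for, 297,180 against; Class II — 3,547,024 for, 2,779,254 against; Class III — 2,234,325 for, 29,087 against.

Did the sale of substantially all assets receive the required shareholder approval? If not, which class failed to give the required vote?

Class I: 3/5 of 805994 = 483596.40, rounded up to 483597; 483,597 required, 483,710 in favor — approved.
Class II: a majority of 7090383 is 3545192; 3,545,192 required, 3,547,024 in favor — approved.
Class III: 3/4 of 2979100 = 2234325; 2,234,325 required, 2,234,325 in favor — approved.

Approved — every class gave the required vote.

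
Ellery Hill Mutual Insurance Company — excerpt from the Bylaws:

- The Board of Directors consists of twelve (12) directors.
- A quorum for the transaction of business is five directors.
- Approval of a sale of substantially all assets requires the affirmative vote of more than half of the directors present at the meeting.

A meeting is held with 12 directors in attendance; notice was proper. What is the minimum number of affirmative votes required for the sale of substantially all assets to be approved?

7

The sale of substantially all assets requires a majority of the directors present (12).
A majority of 12 is 7.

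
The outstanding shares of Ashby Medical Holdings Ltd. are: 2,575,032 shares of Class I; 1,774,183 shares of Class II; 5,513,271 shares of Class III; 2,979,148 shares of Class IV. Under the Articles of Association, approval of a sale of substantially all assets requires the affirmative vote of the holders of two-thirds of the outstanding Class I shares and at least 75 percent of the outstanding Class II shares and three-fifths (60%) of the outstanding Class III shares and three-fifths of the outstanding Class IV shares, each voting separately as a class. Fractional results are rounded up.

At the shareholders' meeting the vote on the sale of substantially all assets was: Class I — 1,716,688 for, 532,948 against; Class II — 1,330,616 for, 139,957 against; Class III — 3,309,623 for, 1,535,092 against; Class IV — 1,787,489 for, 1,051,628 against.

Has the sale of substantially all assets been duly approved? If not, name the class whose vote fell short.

Not approved — the Class II shares did not give the required vote.

Class I: 2/3 of 2575032 = 1716688; 1,716,688 required, 1,716,688 in favor — approved.
Class II: 3/4 of 1774183 = 1330637.25, rounded up to 1330638; 1,330,638 required, 1,330,616 in favor — not approved.
Class III: 3/5 of 5513271 = 3307962.60, rounded up to 3307963; 3,307,963 required, 3,309,623 in favor — approved.
Class IV: 3/5 of 2979148 = 1787488.80, rounded up to 1787489; 1,787,489 required, 1,787,489 in favor — approved.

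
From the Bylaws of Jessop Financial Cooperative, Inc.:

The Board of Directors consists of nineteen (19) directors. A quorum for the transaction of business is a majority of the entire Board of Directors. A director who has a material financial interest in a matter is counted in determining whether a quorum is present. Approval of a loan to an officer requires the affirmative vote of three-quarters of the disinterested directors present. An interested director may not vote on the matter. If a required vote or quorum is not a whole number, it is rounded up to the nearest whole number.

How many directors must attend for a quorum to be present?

10

A majority of 19 is 10.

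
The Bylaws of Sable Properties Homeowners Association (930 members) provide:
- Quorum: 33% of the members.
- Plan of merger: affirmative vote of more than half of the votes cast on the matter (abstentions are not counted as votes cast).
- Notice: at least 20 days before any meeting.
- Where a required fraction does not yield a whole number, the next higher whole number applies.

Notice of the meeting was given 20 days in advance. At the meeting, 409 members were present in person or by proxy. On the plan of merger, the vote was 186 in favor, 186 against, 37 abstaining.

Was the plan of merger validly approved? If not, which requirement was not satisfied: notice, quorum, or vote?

Notice: 20 days given; 20 required. Satisfied.
Quorum: 33% of 930 = 306.90, rounded up to 307; 409 present. Satisfied.
Vote: requires a majority of the votes cast (409 − 37 abstaining = 372); a majority of 372 is 187, so 187 needed; 186 in favor. Not satisfied.

Invalid — vote requirement not satisfied.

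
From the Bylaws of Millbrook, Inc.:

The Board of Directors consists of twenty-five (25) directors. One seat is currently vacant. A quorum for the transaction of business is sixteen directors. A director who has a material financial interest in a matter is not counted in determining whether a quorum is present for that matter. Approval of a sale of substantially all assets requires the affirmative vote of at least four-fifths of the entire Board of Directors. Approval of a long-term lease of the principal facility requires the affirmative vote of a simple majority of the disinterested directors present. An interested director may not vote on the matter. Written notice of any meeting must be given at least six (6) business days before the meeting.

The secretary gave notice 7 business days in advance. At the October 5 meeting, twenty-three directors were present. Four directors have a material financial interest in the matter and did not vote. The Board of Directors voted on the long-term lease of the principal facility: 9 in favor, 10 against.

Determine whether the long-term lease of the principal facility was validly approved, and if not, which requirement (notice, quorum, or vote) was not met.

Notice: 7 business days given; 6 required (7 ≥ 6). Satisfied.
Quorum: 23 present, but the 4 interested directors do not count, leaving 19. Quorum is 16. Satisfied.
Vote: the long-term lease of the principal facility requires a majority of the disinterested directors present (23 − 4 = 19). A majority of 19 is 10, so 10 affirmative votes are needed; 9 voted in favor. Not satisfied.

Invalid — vote requirement not satisfied.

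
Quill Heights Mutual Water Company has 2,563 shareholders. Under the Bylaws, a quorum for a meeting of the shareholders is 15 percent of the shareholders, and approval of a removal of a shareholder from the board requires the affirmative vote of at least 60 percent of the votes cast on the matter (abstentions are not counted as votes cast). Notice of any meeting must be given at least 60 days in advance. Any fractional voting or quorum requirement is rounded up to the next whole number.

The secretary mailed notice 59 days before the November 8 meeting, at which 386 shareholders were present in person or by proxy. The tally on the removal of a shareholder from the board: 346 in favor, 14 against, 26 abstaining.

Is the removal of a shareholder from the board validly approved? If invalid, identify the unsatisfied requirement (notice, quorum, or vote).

Notice: 59 days given; 60 required. Not satisfied.
Quorum: 15% of 2,563 = 384.45, rounded up to 385; 386 present. Satisfied.
Vote: requires three-fifths of the votes cast (386 − 26 abstaining = 360); 3/5 of 360 = 216, so 216 needed; 346 in favor. Satisfied.

Invalid — notice requirement not satisfied.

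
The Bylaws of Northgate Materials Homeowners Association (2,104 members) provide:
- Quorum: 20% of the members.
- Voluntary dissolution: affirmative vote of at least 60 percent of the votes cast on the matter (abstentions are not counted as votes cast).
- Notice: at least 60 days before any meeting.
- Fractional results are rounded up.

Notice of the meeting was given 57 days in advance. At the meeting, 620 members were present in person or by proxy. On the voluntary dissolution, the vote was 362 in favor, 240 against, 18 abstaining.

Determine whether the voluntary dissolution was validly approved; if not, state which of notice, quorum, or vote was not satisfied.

Invalid — notice requirement not satisfied.

Notice: 57 days given; 60 required. Not satisfied.
Quorum: 20% of 2,104 = 420.80, rounded up to 421; 620 present. Satisfied.
Vote: requires three-fifths of the votes cast (620 − 18 abstaining = 602); 3/5 of 602 = 361.20, rounded up to 362, so 362 needed; 362 in favor. Satisfied.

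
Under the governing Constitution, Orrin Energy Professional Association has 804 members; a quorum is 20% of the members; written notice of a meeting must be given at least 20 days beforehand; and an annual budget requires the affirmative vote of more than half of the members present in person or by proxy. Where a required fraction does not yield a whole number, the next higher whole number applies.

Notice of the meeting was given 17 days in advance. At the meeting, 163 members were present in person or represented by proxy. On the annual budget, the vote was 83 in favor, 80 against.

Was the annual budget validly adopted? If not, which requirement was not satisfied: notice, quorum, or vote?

Notice: 17 days given; 20 required. Not satisfied.
Quorum: 20% of 804 = 160.80, rounded up to 161; 163 present. Satisfied.
Vote: requires a majority of those present (163); a majority of 163 is 82, so 82 needed; 83 in favor. Satisfied.

Invalid — notice requirement not satisfied.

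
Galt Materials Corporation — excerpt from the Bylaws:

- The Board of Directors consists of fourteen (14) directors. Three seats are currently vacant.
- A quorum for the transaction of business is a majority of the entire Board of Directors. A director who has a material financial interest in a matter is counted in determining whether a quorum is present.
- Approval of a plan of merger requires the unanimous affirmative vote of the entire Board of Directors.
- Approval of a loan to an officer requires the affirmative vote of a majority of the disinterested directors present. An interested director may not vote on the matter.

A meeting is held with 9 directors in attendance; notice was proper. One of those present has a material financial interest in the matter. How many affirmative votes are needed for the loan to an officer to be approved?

The loan to an officer requires a majority of the disinterested directors present (9 − 1 = 8).
A majority of 8 is 5.

5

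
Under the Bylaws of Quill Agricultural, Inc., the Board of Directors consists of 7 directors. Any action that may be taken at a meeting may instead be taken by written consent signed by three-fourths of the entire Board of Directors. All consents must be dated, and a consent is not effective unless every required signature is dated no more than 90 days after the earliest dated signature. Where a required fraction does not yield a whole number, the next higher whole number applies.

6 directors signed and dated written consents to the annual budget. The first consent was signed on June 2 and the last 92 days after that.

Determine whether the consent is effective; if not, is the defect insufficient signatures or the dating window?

Signatures required: three-fourths of 7 — 3/4 of 7 = 5.25, rounded up to 6, so 6 needed; 6 signed. Sufficient.
Dating window: the latest signature is 92 days after the earliest; the limit is 90 days. Outside the window.

Not effective — dating-window requirement not satisfied.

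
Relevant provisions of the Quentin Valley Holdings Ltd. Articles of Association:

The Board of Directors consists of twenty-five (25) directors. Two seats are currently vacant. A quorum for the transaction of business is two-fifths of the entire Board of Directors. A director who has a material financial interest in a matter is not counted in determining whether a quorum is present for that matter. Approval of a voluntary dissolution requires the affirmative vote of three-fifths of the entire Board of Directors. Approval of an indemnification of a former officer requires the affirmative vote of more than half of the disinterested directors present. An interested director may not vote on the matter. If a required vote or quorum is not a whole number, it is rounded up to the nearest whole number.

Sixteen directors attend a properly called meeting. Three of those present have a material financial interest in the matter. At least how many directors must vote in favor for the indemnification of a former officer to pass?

The indemnification of a former officer requires a majority of the disinterested directors present (16 − 3 = 13).
A majority of 13 is 7.

7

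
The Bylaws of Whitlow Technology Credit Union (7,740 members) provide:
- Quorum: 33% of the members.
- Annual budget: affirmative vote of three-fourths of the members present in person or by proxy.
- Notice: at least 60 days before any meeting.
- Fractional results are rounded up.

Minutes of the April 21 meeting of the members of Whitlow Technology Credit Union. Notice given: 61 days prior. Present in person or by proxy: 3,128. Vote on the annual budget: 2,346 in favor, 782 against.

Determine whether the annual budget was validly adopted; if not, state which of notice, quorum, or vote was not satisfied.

Valid — all requirements satisfied.

Notice: 61 days given; 60 required. Satisfied.
Quorum: 33% of 7,740 = 2,554.20, rounded up to 2,555; 3,128 present. Satisfied.
Vote: requires three-fourths of those present (3,128); 3/4 of 3128 = 2346, so 2,346 needed; 2,346 in favor. Satisfied.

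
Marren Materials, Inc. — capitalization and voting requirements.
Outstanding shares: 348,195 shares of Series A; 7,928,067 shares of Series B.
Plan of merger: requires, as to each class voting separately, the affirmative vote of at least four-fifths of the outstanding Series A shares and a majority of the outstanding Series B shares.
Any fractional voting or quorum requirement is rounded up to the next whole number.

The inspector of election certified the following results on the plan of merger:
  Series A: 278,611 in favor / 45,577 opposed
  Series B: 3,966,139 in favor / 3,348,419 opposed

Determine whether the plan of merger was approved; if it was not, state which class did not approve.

Approved — every class gave the required vote.

Series A: 4/5 of 348195 = 278556; 278,556 required, 278,611 in favor — approved.
Series B: a majority of 7928067 is 3964034; 3,964,034 required, 3,966,139 in favor — approved.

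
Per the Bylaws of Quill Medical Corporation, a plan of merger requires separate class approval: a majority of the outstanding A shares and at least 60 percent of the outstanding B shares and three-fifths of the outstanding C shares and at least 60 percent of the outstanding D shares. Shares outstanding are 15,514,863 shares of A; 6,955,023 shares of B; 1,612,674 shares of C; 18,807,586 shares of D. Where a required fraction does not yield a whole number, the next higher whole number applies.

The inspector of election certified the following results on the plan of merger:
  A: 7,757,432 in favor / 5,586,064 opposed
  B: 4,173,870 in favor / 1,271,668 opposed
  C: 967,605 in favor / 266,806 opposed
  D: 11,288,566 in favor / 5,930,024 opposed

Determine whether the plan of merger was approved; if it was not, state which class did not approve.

A: a majority of 15514863 is 7757432; 7,757,432 required, 7,757,432 in favor — approved.
B: 3/5 of 6955023 = 4173013.80, rounded up to 4173014; 4,173,014 required, 4,173,870 in favor — approved.
C: 3/5 of 1612674 = 967604.40, rounded up to 967605; 967,605 required, 967,605 in favor — approved.
D: 3/5 of 18807586 = 11284551.60, rounded up to 11284552; 11,284,552 required, 11,288,566 in favor — approved.

Approved — every class gave the required vote.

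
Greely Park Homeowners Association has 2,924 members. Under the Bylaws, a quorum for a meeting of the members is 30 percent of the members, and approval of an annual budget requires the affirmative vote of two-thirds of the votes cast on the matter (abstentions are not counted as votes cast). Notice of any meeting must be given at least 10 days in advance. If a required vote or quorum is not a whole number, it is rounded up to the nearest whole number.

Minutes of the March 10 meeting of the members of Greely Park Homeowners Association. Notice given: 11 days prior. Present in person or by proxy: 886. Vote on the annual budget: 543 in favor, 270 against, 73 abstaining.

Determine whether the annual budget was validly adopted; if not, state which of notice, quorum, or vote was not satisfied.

Valid — all requirements satisfied.

Notice: 11 days given; 10 required. Satisfied.
Quorum: 30% of 2,924 = 877.20, rounded up to 878; 886 present. Satisfied.
Vote: requires two-thirds of the votes cast (886 − 73 abstaining = 813); 2/3 of 813 = 542, so 542 needed; 543 in favor. Satisfied.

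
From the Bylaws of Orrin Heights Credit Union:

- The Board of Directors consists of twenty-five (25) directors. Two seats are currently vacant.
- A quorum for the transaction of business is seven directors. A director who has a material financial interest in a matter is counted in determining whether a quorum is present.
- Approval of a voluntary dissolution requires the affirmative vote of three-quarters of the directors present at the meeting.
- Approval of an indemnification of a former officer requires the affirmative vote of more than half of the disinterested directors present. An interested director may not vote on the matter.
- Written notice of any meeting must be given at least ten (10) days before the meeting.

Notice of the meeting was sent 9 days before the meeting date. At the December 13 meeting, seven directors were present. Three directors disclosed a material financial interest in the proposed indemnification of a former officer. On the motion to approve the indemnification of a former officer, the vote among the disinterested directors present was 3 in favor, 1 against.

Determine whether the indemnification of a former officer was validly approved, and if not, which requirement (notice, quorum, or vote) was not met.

Notice: 9 days given; 10 required (9 < 10). Not satisfied.
Quorum: 7 present (interested directors count toward quorum); quorum is 7. Satisfied.
Vote: the indemnification of a former officer requires a majority of the disinterested directors present (7 − 3 = 4). A majority of 4 is 3, so 3 affirmative votes are needed; 3 voted in favor. Satisfied.

Invalid — notice requirement not satisfied.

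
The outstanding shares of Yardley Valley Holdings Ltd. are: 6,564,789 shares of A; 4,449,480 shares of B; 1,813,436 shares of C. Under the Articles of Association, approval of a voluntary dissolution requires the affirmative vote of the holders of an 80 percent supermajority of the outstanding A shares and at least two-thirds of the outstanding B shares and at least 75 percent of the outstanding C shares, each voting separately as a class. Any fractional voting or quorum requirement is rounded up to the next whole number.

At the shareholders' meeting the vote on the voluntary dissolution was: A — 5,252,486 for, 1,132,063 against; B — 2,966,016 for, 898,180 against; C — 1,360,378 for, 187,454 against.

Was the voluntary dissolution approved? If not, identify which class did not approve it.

A: 4/5 of 6564789 = 5251831.20, rounded up to 5251832; 5,251,832 required, 5,252,486 in favor — approved.
B: 2/3 of 4449480 = 2966320; 2,966,320 required, 2,966,016 in favor — not approved.
C: 3/4 of 1813436 = 1360077; 1,360,077 required, 1,360,378 in favor — approved.

Not approved — the B shares did not give the required vote.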